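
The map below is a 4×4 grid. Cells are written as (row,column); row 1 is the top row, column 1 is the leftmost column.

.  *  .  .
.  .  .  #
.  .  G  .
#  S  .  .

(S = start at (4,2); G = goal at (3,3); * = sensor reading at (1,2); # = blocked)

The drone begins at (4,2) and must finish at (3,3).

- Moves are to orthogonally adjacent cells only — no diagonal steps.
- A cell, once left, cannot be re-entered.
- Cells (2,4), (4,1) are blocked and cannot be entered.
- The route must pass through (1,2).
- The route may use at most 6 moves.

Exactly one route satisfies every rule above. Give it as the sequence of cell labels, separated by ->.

The 6-move cap with required stops at (1,2) leaves no slack for detours.
Route from (4,2): up 3 to (1,2), right 1 to (1,3), down 2 to (3,3) — 6 moves in all.
Check: all required cells visited; 6 ≤ 6 moves.

(4,2) -> (3,2) -> (2,2) -> (1,2) -> (1,3) -> (2,3) -> (3,3)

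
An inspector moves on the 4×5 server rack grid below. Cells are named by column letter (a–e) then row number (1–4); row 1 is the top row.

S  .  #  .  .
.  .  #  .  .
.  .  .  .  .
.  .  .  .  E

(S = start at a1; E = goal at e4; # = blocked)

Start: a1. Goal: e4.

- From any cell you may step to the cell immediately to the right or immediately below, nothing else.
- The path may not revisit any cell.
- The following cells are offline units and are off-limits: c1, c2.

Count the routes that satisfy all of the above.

A right/down-only route from a1 to e4 makes exactly 3 down-moves and 4 right-moves in some order.
With no other constraints that would be C(7,3) = 35 routes.
Subtract routes through each blocked cell (inclusion–exclusion for overlaps): − through c1: 10 − through c2: 18 + through c1&c2: 6 → 13.
That gives 13 routes.

13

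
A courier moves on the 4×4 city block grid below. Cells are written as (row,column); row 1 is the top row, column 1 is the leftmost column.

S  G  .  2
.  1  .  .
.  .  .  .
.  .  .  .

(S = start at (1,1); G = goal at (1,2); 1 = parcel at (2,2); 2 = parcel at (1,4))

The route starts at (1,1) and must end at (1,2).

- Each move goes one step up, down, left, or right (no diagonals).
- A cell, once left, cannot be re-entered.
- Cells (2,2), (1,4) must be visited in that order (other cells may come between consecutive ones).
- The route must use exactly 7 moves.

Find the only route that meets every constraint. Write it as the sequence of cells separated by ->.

The waypoints must appear in the order (2,2), (1,4), with no cell reused.
Route from (1,1): down to (2,1), 3× right (reaching (2,4)), up to (1,4), 2× left (reaching (1,2)) — 7 moves in all.
Check: order respected (1 at step 2, 2 at step 5); 7 moves as required.

(1,1) -> (2,1) -> (2,2) -> (2,3) -> (2,4) -> (1,4) -> (1,3) -> (1,2)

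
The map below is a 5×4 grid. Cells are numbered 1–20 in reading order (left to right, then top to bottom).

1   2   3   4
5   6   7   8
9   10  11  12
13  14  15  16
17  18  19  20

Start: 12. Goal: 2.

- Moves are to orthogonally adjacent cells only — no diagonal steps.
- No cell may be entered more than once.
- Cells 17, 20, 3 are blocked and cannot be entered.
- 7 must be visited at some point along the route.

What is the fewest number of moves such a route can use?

Any route passes through 7 somewhere between 12 and 2. Summing Manhattan distances along the two legs (12 → 7 → 2) gives a lower bound of 2 + 2 = 4 moves.
A route of 4 moves achieves this: 12 → 8 → 7 → 6 → 2.
Since 4 matches the lower bound, it is optimal.

4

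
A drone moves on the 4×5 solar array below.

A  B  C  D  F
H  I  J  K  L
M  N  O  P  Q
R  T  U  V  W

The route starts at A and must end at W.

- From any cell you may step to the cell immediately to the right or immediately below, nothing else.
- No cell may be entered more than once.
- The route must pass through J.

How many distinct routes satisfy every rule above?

A right/down-only route from A to W makes exactly 3 down-moves and 4 right-moves in some order.
With no other constraints that would be C(7,3) = 35 routes.
Split at J and multiply the segment counts: A→J: 3; J→W: 6; product = 18.
That gives 18 routes.

18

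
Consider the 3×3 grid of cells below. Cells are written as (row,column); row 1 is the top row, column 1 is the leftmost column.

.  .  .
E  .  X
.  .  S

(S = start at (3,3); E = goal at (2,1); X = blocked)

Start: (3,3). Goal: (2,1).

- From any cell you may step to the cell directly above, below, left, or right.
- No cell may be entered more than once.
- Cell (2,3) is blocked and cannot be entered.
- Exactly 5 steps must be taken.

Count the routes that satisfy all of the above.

1

Need simple routes of exactly 5 moves from (3,3) to (2,1) (Manhattan distance 3, so 1 moves are spent on a detour and 1 undoing it).
Enumerating: (3,3) (3,2) (2,2) (1,2) (1,1) (2,1).
That gives 1 route.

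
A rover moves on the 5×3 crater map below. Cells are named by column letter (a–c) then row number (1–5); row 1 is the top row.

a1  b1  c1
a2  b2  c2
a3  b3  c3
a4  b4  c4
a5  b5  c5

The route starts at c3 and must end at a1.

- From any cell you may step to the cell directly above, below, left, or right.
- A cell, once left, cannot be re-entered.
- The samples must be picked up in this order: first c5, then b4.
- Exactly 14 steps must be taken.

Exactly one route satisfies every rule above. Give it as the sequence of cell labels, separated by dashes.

The waypoints must appear in the order c5, b4, with no cell reused.
Route from c3: down 2 to c5, left 2 to a5, up 1 to a4, right 1 to b4, up 1 to b3, left 1 to a3, up 1 to a2, right 2 to c2, up 1 to c1, left 2 to a1 — 14 moves in all.
Check: order respected (c5 at step 2, b4 at step 6); 14 moves as required.

c3 - c4 - c5 - b5 - a5 - a4 - b4 - b3 - a3 - a2 - b2 - c2 - c1 - b1 - a1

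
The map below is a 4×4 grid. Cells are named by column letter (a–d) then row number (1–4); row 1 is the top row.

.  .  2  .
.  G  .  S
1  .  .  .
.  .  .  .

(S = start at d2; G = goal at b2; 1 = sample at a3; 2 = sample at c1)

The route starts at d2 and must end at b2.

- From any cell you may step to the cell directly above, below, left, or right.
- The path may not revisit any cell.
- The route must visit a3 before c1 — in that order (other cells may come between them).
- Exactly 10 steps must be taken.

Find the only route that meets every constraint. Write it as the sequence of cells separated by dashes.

d2 - d3 - c3 - b3 - a3 - a2 - a1 - b1 - c1 - c2 - b2

The waypoints must appear in the order a3, c1, with no cell reused.
Route from d2: down to d3, 3× left (reaching a3), 2× up (reaching a1), 2× right (reaching c1), down to c2, left to b2 — 10 moves in all.
Check: order respected (1 at step 4, 2 at step 8); 10 moves as required.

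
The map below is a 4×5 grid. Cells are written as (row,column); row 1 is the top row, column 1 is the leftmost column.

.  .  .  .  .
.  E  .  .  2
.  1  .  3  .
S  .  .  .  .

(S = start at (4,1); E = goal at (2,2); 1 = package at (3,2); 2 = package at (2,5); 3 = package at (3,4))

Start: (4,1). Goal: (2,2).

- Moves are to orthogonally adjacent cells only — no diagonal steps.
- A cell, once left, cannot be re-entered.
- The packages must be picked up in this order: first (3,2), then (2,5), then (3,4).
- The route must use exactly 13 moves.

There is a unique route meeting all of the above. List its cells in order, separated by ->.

(4,1) -> (3,1) -> (3,2) -> (4,2) -> (4,3) -> (4,4) -> (4,5) -> (3,5) -> (2,5) -> (2,4) -> (3,4) -> (3,3) -> (2,3) -> (2,2)

The waypoints must appear in the order (3,2), (2,5), (3,4), with no cell reused.
Route from (4,1): up 1 to (3,1), right 1 to (3,2), down 1 to (4,2), right 3 to (4,5), up 2 to (2,5), left 1 to (2,4), down 1 to (3,4), left 1 to (3,3), up 1 to (2,3), left 1 to (2,2) — 13 moves in all.
Check: order respected (1 at step 2, 2 at step 8, 3 at step 10); 13 moves as required.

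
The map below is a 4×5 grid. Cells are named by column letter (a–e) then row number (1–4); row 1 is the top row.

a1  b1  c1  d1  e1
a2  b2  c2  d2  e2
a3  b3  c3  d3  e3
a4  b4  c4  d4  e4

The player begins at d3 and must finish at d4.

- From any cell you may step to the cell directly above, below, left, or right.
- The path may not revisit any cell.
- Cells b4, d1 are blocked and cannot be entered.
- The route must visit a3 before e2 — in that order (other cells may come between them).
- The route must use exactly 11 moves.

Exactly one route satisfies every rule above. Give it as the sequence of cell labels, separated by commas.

d3, c3, b3, a3, a2, b2, c2, d2, e2, e3, e4, d4

The waypoints must appear in the order a3, e2, with no cell reused.
Route from d3: left 3 to a3, up 1 to a2, right 4 to e2, down 2 to e4, left 1 to d4 — 11 moves in all.
Check: order respected (a3 at step 3, e2 at step 8); 11 moves as required.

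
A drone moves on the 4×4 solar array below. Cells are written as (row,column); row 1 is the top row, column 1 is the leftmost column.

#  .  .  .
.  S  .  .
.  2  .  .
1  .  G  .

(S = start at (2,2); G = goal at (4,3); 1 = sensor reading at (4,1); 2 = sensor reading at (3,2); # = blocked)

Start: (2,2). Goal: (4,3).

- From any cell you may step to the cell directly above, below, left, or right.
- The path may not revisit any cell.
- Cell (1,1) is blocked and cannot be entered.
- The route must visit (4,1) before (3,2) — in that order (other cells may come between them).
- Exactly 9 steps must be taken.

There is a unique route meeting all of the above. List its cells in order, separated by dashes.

(2,2) - (2,1) - (3,1) - (4,1) - (4,2) - (3,2) - (3,3) - (3,4) - (4,4) - (4,3)

The waypoints must appear in the order (4,1), (3,2), with no cell reused.
Route from (2,2): left 1 to (2,1), down 2 to (4,1), right 1 to (4,2), up 1 to (3,2), right 2 to (3,4), down 1 to (4,4), left 1 to (4,3) — 9 moves in all.
Check: order respected (1 at step 3, 2 at step 5); 9 moves as required.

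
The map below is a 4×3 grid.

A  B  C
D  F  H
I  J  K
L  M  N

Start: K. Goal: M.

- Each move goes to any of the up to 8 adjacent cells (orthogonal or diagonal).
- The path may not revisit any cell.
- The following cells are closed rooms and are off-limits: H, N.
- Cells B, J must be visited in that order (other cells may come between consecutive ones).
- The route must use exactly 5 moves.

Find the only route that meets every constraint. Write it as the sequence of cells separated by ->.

The waypoints must appear in the order B, J, with no cell reused.
Route from K: up-left 1 to F, up 1 to B, down-left 1 to D, down-right 1 to J, down 1 to M — 5 moves in all.
Check: order respected (B at step 2, J at step 4); 5 moves as required.

K -> F -> B -> D -> J -> M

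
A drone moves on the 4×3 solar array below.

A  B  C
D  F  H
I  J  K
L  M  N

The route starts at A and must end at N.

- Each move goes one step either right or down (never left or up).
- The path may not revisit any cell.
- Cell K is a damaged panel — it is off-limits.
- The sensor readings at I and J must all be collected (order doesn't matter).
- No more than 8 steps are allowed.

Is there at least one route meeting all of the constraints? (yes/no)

One route that works: A → D → I → J → M → N.

yes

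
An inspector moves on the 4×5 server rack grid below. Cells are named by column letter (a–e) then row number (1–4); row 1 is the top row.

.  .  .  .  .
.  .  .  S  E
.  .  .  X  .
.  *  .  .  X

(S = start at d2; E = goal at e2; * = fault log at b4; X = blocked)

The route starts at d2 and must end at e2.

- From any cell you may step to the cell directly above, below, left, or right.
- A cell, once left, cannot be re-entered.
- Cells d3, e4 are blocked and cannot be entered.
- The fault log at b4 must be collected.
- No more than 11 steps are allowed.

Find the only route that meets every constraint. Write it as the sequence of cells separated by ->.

Any route must reach b4 and still end at e2 within 11 moves, so the order of the required stops is forced.
Route from d2: left 1 to c2, down 2 to c4, left 1 to b4, up 3 to b1, right 3 to e1, down 1 to e2 — 11 moves in all.
Check: all required cells visited; 11 ≤ 11 moves.

d2 -> c2 -> c3 -> c4 -> b4 -> b3 -> b2 -> b1 -> c1 -> d1 -> e1 -> e2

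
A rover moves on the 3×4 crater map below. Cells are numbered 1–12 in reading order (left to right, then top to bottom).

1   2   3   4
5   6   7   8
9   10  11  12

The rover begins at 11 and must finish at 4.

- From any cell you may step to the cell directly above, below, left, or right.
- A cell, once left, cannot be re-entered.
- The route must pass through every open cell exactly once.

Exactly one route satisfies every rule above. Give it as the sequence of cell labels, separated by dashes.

Need to visit all 12 open cells exactly once, starting at 11 and ending at 4.
Cell 12 has only two open neighbours (8 and 11), so the path must pass straight through it: one of those is the cell it's entered from and the other is where it exits.
Route from 11: right to 12, up to 8, 2× left (reaching 6), down to 10, left to 9, 2× up (reaching 1), 3× right (reaching 4) — 11 moves in all.
Check: all 12 open cells covered.

11 - 12 - 8 - 7 - 6 - 10 - 9 - 5 - 1 - 2 - 3 - 4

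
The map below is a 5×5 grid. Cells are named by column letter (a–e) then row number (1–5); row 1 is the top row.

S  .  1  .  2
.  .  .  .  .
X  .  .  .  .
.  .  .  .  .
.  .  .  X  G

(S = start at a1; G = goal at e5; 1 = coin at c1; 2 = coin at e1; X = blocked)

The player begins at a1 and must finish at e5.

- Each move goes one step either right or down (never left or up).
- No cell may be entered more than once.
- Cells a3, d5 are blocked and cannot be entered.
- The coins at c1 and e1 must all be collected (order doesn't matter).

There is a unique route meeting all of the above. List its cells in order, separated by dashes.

Moves only go right or down, so the column and row indices never decrease.
Route from a1: 4× right (reaching e1), 4× down (reaching e5) — 8 moves in all.
Check: all required cells visited.

a1 - b1 - c1 - d1 - e1 - e2 - e3 - e4 - e5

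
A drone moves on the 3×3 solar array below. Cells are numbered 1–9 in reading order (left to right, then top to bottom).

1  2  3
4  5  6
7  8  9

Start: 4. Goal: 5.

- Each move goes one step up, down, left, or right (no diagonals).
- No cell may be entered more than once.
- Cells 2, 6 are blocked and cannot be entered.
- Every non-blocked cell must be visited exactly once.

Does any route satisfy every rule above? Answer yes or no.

Cell 1 has only one open neighbour but is neither the start nor the goal, so a Hamiltonian route would have to both enter and leave it through the same neighbour — impossible without revisiting.

no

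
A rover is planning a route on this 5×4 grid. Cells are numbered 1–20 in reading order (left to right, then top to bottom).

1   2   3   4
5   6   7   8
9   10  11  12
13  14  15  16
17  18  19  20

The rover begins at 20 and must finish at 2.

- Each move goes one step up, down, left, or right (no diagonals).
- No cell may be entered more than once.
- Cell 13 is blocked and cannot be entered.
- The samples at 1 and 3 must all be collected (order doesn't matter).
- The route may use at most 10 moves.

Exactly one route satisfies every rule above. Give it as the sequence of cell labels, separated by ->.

20 -> 16 -> 12 -> 8 -> 4 -> 3 -> 7 -> 6 -> 5 -> 1 -> 2

Any route must reach 1 and 3 and still end at 2 within 10 moves, so the order of the required stops is forced.
Route from 20: up 4 to 4, left 1 to 3, down 1 to 7, left 2 to 5, up 1 to 1, right 1 to 2 — 10 moves in all.
Check: all required cells visited; 10 ≤ 10 moves.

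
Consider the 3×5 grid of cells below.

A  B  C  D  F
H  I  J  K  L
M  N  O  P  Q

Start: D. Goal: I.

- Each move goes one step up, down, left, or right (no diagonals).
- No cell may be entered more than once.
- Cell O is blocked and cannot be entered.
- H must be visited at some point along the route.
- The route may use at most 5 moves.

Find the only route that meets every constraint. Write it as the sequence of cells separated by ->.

D -> C -> B -> A -> H -> I

Any route must reach H and still end at I within 5 moves, so the order of the required stops is forced.
Route from D: 3× left (reaching A), down to H, right to I — 5 moves in all.
Check: all required cells visited; 5 ≤ 5 moves.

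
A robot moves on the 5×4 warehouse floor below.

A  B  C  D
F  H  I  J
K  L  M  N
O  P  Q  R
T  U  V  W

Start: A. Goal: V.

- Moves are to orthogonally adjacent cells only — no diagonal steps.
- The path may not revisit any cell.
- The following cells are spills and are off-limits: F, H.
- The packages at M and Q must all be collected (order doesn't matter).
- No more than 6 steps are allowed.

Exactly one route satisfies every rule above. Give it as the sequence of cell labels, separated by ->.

A -> B -> C -> I -> M -> Q -> V

The 6-move cap with required stops at M, Q leaves no slack for detours.
Route from A: 2× right (reaching C), 4× down (reaching V) — 6 moves in all.
Check: all required cells visited; 6 ≤ 6 moves.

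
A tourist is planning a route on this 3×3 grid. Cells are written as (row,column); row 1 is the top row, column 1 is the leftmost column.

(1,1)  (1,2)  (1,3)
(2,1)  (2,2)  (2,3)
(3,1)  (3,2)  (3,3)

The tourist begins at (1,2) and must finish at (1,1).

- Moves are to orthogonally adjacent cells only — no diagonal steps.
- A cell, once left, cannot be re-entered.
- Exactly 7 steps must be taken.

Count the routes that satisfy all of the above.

Need simple routes of exactly 7 moves from (1,2) to (1,1) (Manhattan distance 1, so 3 moves are spent on a detour and 3 undoing it).
Enumerating: (1,2) (2,2) (2,3) (3,3) (3,2) (3,1) (2,1) (1,1) | (1,2) (1,3) (2,3) (3,3) (3,2) (2,2) (2,1) (1,1) | (1,2) (1,3) (2,3) (3,3) (3,2) (3,1) (2,1) (1,1) | (1,2) (1,3) (2,3) (2,2) (3,2) (3,1) (2,1) (1,1).
That gives 4 routes.

4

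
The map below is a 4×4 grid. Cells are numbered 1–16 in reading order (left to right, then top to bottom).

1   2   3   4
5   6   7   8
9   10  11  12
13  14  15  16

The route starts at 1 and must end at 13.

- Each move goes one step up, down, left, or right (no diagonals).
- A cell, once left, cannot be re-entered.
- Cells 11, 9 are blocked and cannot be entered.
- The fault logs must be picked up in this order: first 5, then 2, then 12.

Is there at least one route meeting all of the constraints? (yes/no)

One route that works: 1 → 5 → 6 → 2 → 3 → 7 → 8 → 12 → 16 → 15 → 14 → 13.

yes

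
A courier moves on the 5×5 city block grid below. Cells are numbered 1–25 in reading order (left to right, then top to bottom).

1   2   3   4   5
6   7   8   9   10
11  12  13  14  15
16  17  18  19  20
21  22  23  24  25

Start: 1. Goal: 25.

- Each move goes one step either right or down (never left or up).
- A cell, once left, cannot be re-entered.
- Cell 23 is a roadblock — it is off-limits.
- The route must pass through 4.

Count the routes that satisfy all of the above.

5

A right/down-only route from 1 to 25 makes exactly 4 down-moves and 4 right-moves in some order.
With no other constraints that would be C(8,4) = 70 routes.
Split at 4 and multiply the segment counts (each segment already excludes blocked cells): 1→4: 1; 4→25: 5; product = 5.
That gives 5 routes.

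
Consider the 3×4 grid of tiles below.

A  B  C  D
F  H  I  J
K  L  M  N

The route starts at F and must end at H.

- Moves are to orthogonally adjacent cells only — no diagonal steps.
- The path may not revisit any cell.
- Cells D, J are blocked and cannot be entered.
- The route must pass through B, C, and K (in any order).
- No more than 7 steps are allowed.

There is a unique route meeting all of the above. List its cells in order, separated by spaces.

The 7-move cap with required stops at B, C, K leaves no slack for detours.
Route from F: down 1 to K, right 2 to M, up 2 to C, left 1 to B, down 1 to H — 7 moves in all.
Check: all required cells visited; 7 ≤ 7 moves.

F K L M I C B H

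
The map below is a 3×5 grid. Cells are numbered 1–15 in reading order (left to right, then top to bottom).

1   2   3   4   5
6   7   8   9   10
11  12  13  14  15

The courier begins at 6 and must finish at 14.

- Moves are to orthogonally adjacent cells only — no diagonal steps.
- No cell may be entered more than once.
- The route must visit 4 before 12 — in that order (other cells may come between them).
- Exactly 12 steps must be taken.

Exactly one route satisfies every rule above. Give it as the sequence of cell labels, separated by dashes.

The waypoints must appear in the order 4, 12, with no cell reused.
Route from 6: up 1 to 1, right 4 to 5, down 1 to 10, left 3 to 7, down 1 to 12, right 2 to 14 — 12 moves in all.
Check: order respected (4 at step 4, 12 at step 10); 12 moves as required.

6 - 1 - 2 - 3 - 4 - 5 - 10 - 9 - 8 - 7 - 12 - 13 - 14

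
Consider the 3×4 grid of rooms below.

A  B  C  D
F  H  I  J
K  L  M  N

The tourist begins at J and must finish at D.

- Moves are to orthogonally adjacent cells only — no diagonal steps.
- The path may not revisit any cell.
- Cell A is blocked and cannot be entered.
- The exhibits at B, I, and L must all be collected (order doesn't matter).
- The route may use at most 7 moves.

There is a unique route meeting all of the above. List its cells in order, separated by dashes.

J - I - M - L - H - B - C - D

Any route must reach B, I, and L and still end at D within 7 moves, so the order of the required stops is forced.
Route from J: left 1 to I, down 1 to M, left 1 to L, up 2 to B, right 2 to D — 7 moves in all.
Check: all required cells visited; 7 ≤ 7 moves.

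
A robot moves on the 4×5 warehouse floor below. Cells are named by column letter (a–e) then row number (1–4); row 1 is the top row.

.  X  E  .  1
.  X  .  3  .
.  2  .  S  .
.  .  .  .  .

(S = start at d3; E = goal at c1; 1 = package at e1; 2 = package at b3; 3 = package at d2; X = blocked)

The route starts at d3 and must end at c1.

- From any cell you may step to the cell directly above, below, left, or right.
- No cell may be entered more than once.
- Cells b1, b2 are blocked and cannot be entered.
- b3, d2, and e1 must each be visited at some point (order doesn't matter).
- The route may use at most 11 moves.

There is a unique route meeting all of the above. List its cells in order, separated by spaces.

Any route must reach b3, d2, and e1 and still end at c1 within 11 moves, so the order of the required stops is forced.
Route from d3: down to d4, 2× left (reaching b4), up to b3, right to c3, up to c2, 2× right (reaching e2), up to e1, 2× left (reaching c1) — 11 moves in all.
Check: all required cells visited; 11 ≤ 11 moves.

d3 d4 c4 b4 b3 c3 c2 d2 e2 e1 d1 c1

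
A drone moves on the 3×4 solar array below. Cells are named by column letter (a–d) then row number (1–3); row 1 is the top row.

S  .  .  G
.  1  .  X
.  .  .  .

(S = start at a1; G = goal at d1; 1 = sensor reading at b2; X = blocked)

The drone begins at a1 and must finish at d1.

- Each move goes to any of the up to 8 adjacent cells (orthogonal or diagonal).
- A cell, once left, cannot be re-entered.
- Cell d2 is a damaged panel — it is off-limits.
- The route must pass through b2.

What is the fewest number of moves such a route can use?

Any route passes through b2 somewhere between a1 and d1. Summing Chebyshev distances along the two legs (a1 → b2 → d1) gives a lower bound of 1 + 2 = 3 moves.
A route of 3 moves achieves this: a1 → b2 → c1 → d1.
Since 3 matches the lower bound, it is optimal.

3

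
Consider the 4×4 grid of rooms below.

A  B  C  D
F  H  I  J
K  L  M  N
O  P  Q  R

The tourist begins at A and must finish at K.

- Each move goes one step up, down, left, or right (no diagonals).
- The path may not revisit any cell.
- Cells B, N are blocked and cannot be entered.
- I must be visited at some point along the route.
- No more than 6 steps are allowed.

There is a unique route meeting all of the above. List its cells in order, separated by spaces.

A F H I M L K

The 6-move cap with required stops at I leaves no slack for detours.
Route from A: down to F, 2× right (reaching I), down to M, 2× left (reaching K) — 6 moves in all.
Check: all required cells visited; 6 ≤ 6 moves.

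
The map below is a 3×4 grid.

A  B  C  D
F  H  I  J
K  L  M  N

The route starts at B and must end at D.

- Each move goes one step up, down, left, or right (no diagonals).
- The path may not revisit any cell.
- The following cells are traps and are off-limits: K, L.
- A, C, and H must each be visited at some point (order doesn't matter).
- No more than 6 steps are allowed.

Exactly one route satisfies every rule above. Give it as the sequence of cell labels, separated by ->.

B -> A -> F -> H -> I -> C -> D

The 6-move cap with required stops at A, C, H leaves no slack for detours.
Route from B: left to A, down to F, 2× right (reaching I), up to C, right to D — 6 moves in all.
Check: all required cells visited; 6 ≤ 6 moves.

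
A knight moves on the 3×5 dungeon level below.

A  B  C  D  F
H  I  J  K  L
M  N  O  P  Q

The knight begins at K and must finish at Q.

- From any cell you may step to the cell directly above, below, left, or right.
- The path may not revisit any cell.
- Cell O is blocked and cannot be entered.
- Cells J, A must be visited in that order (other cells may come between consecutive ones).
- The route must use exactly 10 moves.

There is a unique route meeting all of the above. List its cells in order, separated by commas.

K, J, I, H, A, B, C, D, F, L, Q

The waypoints must appear in the order J, A, with no cell reused.
Route from K: 3× left (reaching H), up to A, 4× right (reaching F), 2× down (reaching Q) — 10 moves in all.
Check: order respected (J at step 1, A at step 4); 10 moves as required.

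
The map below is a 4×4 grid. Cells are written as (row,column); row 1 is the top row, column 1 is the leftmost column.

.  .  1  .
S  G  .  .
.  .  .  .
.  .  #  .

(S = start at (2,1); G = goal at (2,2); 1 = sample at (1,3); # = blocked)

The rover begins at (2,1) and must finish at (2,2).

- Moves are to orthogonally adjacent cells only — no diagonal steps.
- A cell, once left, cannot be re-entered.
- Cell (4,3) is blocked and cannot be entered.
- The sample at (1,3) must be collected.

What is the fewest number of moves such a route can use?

Any route passes through (1,3) somewhere between (2,1) and (2,2). Summing Manhattan distances along the two legs ((2,1) → (1,3) → (2,2)) gives a lower bound of 3 + 2 = 5 moves.
A route of 5 moves achieves this: (2,1) → (1,1) → (1,2) → (1,3) → (2,3) → (2,2).
Since 5 matches the lower bound, it is optimal.

5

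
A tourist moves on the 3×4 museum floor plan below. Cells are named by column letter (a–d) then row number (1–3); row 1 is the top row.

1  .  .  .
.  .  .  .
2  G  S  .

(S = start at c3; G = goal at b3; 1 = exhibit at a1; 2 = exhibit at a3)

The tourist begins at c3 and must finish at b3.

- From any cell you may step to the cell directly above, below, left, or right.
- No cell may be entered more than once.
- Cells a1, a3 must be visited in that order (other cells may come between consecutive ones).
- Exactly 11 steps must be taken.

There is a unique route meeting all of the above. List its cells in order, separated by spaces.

c3 d3 d2 d1 c1 c2 b2 b1 a1 a2 a3 b3

The waypoints must appear in the order a1, a3, with no cell reused.
Route from c3: right to d3, 2× up (reaching d1), left to c1, down to c2, left to b2, up to b1, left to a1, 2× down (reaching a3), right to b3 — 11 moves in all.
Check: order respected (1 at step 8, 2 at step 10); 11 moves as required.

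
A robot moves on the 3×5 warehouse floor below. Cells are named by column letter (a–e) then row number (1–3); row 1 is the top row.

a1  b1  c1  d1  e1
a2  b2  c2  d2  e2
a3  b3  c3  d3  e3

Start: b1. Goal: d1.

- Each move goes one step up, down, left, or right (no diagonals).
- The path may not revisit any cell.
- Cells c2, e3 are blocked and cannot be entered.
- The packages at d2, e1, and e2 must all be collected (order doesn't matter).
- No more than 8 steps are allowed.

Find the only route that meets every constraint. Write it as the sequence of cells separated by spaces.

The 8-move cap with required stops at d2, e1, e2 leaves no slack for detours.
Route from b1: 2× down (reaching b3), 2× right (reaching d3), up to d2, right to e2, up to e1, left to d1 — 8 moves in all.
Check: all required cells visited; 8 ≤ 8 moves.

b1 b2 b3 c3 d3 d2 e2 e1 d1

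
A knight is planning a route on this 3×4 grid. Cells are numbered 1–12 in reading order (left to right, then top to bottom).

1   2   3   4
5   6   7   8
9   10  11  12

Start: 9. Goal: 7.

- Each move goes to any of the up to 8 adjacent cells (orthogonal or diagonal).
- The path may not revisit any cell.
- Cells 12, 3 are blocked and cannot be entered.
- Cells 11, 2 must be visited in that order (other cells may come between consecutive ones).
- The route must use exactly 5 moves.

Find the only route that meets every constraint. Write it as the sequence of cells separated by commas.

The waypoints must appear in the order 11, 2, with no cell reused.
Route from 9: right 2 to 11, up-left 1 to 6, up 1 to 2, down-right 1 to 7 — 5 moves in all.
Check: order respected (11 at step 2, 2 at step 4); 5 moves as required.

9, 10, 11, 6, 2, 7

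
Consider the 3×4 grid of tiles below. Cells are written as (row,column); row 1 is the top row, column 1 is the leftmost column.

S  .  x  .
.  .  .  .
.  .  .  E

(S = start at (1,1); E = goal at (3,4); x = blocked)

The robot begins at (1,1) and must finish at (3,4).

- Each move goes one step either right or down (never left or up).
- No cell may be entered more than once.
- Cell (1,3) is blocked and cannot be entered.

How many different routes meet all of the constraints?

7

A right/down-only route from (1,1) to (3,4) makes exactly 2 down-moves and 3 right-moves in some order.
With no other constraints that would be C(5,2) = 10 routes.
Subtract routes through each blocked cell (inclusion–exclusion for overlaps): − through (1,3): 3 → 7.
That gives 7 routes.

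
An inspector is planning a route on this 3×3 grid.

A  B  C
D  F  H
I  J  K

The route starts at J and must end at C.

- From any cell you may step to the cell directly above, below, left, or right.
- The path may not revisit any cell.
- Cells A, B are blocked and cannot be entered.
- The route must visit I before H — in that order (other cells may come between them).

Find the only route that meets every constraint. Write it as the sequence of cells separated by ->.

The waypoints must appear in the order I, H, with no cell reused.
Route from J: left to I, up to D, 2× right (reaching H), up to C — 5 moves in all.
Check: order respected (I at step 1, H at step 4).

J -> I -> D -> F -> H -> C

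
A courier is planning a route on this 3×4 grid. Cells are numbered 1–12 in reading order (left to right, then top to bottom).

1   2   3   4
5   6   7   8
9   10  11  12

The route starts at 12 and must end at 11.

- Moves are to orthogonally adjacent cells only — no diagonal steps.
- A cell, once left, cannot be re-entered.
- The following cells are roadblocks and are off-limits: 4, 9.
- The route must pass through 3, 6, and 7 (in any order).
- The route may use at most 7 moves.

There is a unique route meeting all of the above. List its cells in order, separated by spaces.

12 8 7 3 2 6 10 11

Any route must reach 3, 6, and 7 and still end at 11 within 7 moves, so the order of the required stops is forced.
Route from 12: up 1 to 8, left 1 to 7, up 1 to 3, left 1 to 2, down 2 to 10, right 1 to 11 — 7 moves in all.
Check: all required cells visited; 7 ≤ 7 moves.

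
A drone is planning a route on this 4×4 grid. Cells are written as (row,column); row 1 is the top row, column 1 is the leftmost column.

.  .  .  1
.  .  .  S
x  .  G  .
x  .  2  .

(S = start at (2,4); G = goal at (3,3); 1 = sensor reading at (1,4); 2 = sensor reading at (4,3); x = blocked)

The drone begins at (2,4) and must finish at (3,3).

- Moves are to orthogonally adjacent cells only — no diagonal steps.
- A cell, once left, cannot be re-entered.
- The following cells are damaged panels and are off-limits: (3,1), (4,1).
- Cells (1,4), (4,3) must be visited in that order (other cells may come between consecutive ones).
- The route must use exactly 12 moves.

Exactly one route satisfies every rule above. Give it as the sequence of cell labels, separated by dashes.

(2,4) - (1,4) - (1,3) - (1,2) - (1,1) - (2,1) - (2,2) - (3,2) - (4,2) - (4,3) - (4,4) - (3,4) - (3,3)

The waypoints must appear in the order (1,4), (4,3), with no cell reused.
Route from (2,4): up 1 to (1,4), left 3 to (1,1), down 1 to (2,1), right 1 to (2,2), down 2 to (4,2), right 2 to (4,4), up 1 to (3,4), left 1 to (3,3) — 12 moves in all.
Check: order respected (1 at step 1, 2 at step 9); 12 moves as required.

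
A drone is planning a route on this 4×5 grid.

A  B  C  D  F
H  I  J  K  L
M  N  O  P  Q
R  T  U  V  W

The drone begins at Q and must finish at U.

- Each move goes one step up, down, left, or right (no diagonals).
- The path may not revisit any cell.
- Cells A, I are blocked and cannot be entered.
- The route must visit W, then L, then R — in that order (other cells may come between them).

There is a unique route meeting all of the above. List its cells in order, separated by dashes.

Q - W - V - P - K - L - F - D - C - J - O - N - M - R - T - U

The waypoints must appear in the order W, L, R, with no cell reused.
Route from Q: down to W, left to V, 2× up (reaching K), right to L, up to F, 2× left (reaching C), 2× down (reaching O), 2× left (reaching M), down to R, 2× right (reaching U) — 15 moves in all.
Check: order respected (W at step 1, L at step 5, R at step 13).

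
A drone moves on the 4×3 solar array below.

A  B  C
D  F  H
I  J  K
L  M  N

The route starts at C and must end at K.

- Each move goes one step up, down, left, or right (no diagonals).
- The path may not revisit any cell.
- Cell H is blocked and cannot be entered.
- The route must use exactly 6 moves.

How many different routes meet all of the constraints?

Need simple routes of exactly 6 moves from C to K (Manhattan distance 2, so 2 moves are spent on a detour and 2 undoing it).
Enumerating: C B F J M N K | C B F D I J K | C B A D I J K | C B A D F J K.
That gives 4 routes.

4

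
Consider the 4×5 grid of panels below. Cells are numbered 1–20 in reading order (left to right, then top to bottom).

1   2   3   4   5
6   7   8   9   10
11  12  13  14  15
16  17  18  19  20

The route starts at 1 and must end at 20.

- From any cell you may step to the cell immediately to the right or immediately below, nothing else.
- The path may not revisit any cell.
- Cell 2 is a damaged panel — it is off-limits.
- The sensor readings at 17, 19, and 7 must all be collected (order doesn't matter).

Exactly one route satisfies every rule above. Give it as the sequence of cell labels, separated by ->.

1 -> 6 -> 7 -> 12 -> 17 -> 18 -> 19 -> 20

Moves only go right or down, so the column and row indices never decrease.
Route from 1: down to 6, right to 7, 2× down (reaching 17), 3× right (reaching 20) — 7 moves in all.
Check: all required cells visited.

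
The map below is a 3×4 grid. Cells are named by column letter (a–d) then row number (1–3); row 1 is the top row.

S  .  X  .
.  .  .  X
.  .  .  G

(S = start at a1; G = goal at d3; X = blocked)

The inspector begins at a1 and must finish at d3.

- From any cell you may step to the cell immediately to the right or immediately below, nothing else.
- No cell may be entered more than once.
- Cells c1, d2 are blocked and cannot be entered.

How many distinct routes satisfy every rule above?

A right/down-only route from a1 to d3 makes exactly 2 down-moves and 3 right-moves in some order.
With no other constraints that would be C(5,2) = 10 routes.
Subtract routes through each blocked cell (inclusion–exclusion for overlaps): − through c1: 3 − through d2: 4 + through c1&d2: 2 → 5.
That gives 5 routes.

5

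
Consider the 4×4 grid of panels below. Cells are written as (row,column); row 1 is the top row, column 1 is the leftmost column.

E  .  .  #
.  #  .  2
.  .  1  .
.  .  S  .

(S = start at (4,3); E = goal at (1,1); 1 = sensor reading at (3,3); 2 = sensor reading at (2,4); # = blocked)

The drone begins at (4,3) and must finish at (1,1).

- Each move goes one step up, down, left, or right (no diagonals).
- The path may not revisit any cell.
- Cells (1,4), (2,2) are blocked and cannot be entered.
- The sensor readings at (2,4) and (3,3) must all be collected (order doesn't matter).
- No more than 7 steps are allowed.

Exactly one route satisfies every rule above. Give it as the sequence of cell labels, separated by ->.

Any route must reach (2,4) and (3,3) and still end at (1,1) within 7 moves, so the order of the required stops is forced.
Route from (4,3): up 1 to (3,3), right 1 to (3,4), up 1 to (2,4), left 1 to (2,3), up 1 to (1,3), left 2 to (1,1) — 7 moves in all.
Check: all required cells visited; 7 ≤ 7 moves.

(4,3) -> (3,3) -> (3,4) -> (2,4) -> (2,3) -> (1,3) -> (1,2) -> (1,1)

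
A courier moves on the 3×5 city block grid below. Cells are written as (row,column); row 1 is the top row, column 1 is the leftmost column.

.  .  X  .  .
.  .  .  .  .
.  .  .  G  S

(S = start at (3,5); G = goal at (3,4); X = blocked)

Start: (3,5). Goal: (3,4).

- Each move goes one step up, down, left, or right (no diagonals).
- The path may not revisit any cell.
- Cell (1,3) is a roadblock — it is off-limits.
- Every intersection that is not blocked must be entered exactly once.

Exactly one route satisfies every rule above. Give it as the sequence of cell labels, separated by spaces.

Need to visit all 14 open cells exactly once, starting at (3,5) and ending at (3,4).
Cell (1,4) has only two open neighbours ((2,4) and (1,5)), so the path must pass straight through it: one of those is the cell it's entered from and the other is where it exits.
Route from (3,5): 2× up (reaching (1,5)), left to (1,4), down to (2,4), 2× left (reaching (2,2)), up to (1,2), left to (1,1), 2× down (reaching (3,1)), 3× right (reaching (3,4)) — 13 moves in all.
Check: all 14 open cells covered.

(3,5) (2,5) (1,5) (1,4) (2,4) (2,3) (2,2) (1,2) (1,1) (2,1) (3,1) (3,2) (3,3) (3,4)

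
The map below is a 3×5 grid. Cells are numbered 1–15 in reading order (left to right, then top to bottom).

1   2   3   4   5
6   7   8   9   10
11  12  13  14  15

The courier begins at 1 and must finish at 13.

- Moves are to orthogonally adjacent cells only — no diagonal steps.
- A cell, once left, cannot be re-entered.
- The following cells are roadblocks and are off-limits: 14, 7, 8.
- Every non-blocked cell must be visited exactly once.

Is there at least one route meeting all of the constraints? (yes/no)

Cell 15 has only one open neighbour but is neither the start nor the goal, so a Hamiltonian route would have to both enter and leave it through the same neighbour — impossible without revisiting.

no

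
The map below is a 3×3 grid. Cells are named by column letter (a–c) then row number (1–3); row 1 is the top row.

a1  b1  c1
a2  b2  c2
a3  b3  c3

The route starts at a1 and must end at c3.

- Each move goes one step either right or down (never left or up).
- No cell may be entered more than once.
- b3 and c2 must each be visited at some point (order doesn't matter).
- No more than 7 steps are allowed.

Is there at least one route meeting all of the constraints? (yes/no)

b3 is below but to the left of c2: going c2 → b3 would need a leftward move and b3 → c2 an upward move, so no right/down-only route can visit both required cells.

no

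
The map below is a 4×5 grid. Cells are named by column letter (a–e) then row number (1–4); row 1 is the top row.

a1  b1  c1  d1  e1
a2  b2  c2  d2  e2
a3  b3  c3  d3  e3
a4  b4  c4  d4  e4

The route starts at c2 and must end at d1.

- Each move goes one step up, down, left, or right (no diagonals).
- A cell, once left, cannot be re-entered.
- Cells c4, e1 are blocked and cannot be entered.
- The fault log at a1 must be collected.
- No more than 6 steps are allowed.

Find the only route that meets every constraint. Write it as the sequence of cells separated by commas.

c2, b2, a2, a1, b1, c1, d1

Any route must reach a1 and still end at d1 within 6 moves, so the order of the required stops is forced.
Route from c2: 2× left (reaching a2), up to a1, 3× right (reaching d1) — 6 moves in all.
Check: all required cells visited; 6 ≤ 6 moves.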